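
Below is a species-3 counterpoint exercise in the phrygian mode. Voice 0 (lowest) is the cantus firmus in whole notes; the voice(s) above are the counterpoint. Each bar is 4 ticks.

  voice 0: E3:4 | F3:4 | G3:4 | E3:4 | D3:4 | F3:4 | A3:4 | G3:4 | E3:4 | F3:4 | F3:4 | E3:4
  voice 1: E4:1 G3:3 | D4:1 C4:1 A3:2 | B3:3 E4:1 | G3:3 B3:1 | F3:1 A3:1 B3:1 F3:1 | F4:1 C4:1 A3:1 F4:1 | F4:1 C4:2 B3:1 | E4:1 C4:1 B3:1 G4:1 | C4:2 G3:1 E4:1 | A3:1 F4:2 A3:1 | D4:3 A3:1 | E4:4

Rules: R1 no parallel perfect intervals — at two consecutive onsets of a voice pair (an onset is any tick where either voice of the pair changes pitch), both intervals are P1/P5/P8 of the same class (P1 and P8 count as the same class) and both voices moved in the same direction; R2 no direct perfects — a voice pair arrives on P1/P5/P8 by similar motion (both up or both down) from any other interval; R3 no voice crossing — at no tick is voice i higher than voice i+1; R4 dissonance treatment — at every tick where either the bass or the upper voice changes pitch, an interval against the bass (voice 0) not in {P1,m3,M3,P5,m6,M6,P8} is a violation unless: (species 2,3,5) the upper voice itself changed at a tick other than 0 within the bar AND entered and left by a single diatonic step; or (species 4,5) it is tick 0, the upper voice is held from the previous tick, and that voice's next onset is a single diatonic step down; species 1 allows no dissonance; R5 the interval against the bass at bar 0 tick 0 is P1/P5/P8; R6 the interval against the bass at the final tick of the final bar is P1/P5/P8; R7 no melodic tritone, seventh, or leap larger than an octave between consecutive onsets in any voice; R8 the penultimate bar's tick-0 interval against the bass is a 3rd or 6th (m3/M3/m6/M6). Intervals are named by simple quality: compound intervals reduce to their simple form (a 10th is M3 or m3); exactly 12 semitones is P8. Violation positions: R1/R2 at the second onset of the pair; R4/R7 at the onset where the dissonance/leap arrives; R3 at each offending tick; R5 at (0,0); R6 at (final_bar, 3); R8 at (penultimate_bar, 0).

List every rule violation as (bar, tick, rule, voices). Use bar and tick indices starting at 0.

(4, 0, R7, (1,))
(4, 3, R7, (1,))
(5, 0, R2, (0, 1))
(6, 3, R4, (0, 1))
(7, 1, R4, (0, 1))

bar 0: v0=E3 v1=E4 downbeat P8
bar 1: v0=F3 v1=D4 downbeat M6
bar 2: v0=G3 v1=B3 downbeat M3
bar 3: v0=E3 v1=G3 downbeat m3
bar 4: v0=D3 v1=F3 downbeat m3
bar 5: v0=F3 v1=F4 downbeat P8
bar 6: v0=A3 v1=F4 downbeat m6
bar 7: v0=G3 v1=E4 downbeat M6
bar 8: v0=E3 v1=C4 downbeat m6
bar 9: v0=F3 v1=A3 downbeat M3
bar 10: v0=F3 v1=D4 downbeat M6
bar 11: v0=E3 v1=E4 downbeat P8
  -> R7 @ bar 4 tick 0 v(1,): B3->F3 leap 6st
  -> R7 @ bar 4 tick 3 v(1,): B3->F3 leap 6st
  -> R2 @ bar 5 tick 0 v(0, 1): D3/F3 m3 -> F3/F4 P8 similar
  -> R4 @ bar 6 tick 3 v(0, 1): A3/B3 M2 untreated
  -> R4 @ bar 7 tick 1 v(0, 1): G3/C4 P4 untreated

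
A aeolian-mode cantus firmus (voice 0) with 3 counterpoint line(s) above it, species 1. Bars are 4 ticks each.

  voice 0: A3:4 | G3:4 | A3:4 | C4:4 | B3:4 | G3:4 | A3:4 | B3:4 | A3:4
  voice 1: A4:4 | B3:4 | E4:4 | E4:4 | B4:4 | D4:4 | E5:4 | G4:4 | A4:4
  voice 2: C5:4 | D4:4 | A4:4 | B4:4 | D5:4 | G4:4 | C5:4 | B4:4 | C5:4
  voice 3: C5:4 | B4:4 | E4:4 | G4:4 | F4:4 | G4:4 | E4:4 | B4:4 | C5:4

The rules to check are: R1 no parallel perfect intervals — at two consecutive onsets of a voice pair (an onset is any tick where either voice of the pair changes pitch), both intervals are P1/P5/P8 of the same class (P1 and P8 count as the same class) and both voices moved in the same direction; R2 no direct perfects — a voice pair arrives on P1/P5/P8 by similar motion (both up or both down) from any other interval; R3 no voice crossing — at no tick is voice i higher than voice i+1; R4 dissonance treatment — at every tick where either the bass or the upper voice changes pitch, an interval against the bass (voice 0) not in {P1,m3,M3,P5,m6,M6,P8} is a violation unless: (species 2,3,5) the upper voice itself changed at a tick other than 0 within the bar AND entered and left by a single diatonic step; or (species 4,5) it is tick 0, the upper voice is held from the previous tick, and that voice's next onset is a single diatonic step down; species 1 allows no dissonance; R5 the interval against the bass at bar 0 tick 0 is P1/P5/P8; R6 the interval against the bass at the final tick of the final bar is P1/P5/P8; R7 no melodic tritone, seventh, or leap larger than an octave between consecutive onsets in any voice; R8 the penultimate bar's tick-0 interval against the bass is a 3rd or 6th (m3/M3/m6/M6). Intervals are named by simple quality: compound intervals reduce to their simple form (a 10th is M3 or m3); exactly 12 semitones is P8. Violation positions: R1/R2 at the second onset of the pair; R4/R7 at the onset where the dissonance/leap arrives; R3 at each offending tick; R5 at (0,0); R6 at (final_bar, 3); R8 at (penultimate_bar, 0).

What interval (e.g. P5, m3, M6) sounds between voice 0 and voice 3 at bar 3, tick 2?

P5

voice 0=C4 voice 3=G4 -> P5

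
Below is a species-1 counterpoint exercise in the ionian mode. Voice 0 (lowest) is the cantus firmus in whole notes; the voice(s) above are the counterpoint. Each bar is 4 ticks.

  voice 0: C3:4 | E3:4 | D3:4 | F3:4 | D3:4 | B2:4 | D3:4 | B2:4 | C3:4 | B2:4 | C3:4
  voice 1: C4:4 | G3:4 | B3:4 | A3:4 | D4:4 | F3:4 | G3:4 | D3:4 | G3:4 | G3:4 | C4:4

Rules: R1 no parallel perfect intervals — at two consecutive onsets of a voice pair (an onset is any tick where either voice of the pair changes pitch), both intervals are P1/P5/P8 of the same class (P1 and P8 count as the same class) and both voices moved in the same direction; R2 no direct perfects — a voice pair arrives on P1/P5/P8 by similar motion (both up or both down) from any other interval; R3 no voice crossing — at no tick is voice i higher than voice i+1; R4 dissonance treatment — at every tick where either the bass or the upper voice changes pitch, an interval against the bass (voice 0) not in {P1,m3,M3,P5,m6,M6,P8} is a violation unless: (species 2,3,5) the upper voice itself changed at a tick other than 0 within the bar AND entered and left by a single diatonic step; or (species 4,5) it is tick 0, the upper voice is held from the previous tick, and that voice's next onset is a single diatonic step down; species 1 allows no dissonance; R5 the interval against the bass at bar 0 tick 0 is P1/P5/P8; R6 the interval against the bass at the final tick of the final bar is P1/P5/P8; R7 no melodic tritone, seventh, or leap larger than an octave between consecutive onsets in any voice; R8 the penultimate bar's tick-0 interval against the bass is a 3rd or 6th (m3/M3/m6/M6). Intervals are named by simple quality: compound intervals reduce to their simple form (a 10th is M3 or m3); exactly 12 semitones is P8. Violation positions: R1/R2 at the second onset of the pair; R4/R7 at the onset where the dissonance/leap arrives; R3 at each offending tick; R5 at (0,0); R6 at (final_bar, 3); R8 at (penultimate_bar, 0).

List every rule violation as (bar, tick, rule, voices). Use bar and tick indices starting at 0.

(5, 0, R4, (0, 1))
(6, 0, R4, (0, 1))
(8, 0, R2, (0, 1))
(10, 0, R2, (0, 1))

bar 0: v0=C3 v1=C4 downbeat P8
bar 1: v0=E3 v1=G3 downbeat m3
bar 2: v0=D3 v1=B3 downbeat M6
bar 3: v0=F3 v1=A3 downbeat M3
bar 4: v0=D3 v1=D4 downbeat P8
bar 5: v0=B2 v1=F3 downbeat TT
bar 6: v0=D3 v1=G3 downbeat P4
bar 7: v0=B2 v1=D3 downbeat m3
bar 8: v0=C3 v1=G3 downbeat P5
bar 9: v0=B2 v1=G3 downbeat m6
bar 10: v0=C3 v1=C4 downbeat P8
  -> R4 @ bar 5 tick 0 v(0, 1): B2/F3 TT untreated
  -> R4 @ bar 6 tick 0 v(0, 1): D3/G3 P4 untreated
  -> R2 @ bar 8 tick 0 v(0, 1): B2/D3 m3 -> C3/G3 P5 similar
  -> R2 @ bar 10 tick 0 v(0, 1): B2/G3 m6 -> C3/C4 P8 similar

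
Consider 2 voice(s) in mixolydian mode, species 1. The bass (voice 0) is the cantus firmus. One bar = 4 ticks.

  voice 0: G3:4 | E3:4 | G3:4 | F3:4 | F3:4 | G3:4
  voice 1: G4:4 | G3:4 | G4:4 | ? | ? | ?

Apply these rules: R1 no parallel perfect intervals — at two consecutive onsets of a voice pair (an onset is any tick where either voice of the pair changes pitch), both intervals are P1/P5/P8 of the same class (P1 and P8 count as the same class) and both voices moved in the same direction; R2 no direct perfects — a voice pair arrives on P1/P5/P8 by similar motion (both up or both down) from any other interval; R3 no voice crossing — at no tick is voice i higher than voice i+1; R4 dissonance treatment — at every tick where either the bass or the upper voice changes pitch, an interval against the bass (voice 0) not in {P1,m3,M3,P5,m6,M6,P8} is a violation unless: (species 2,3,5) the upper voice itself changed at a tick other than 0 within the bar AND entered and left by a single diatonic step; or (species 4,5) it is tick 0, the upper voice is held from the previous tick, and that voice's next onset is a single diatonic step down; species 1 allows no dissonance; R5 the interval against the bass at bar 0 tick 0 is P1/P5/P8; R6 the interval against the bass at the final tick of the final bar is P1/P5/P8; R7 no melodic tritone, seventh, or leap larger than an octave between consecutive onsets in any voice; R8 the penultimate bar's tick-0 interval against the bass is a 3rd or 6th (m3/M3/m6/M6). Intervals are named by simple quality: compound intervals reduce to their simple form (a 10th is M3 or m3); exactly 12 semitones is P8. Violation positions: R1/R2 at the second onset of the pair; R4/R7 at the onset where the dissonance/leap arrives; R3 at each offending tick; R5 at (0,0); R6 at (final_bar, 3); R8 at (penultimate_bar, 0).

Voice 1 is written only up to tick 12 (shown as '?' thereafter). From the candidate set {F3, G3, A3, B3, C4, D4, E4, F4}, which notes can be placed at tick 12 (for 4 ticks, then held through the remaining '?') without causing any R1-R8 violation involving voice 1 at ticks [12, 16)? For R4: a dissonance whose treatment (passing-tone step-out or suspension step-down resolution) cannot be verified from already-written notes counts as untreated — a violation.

{D4}

F3: violates R1,R7
G3: violates R4
A3: violates R7
B3: violates R4
C4: violates R2
D4: legal
E4: violates R4
F4: violates R1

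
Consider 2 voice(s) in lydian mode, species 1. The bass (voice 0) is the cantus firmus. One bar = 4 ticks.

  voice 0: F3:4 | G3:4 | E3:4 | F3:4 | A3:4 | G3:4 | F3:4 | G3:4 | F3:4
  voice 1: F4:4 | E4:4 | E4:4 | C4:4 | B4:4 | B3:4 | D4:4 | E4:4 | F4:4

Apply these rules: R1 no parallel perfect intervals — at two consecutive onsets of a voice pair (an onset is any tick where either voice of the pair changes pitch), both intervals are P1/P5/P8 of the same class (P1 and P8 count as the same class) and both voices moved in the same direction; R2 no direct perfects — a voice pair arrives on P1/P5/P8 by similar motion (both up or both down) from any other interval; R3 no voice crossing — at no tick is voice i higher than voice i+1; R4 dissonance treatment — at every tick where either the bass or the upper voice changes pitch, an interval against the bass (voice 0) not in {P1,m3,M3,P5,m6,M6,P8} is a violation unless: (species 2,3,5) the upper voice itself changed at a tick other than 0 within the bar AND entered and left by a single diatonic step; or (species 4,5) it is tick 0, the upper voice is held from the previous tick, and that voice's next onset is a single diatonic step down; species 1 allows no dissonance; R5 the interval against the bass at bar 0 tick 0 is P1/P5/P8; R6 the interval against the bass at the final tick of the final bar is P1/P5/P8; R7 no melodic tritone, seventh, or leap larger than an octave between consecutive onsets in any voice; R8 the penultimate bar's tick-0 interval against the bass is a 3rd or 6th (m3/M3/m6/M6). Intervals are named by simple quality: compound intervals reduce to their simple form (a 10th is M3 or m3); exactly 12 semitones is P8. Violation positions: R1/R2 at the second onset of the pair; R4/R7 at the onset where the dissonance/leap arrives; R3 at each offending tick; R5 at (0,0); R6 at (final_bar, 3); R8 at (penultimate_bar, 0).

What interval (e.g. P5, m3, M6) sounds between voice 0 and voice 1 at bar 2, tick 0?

voice 0=E3 voice 1=E4 -> P8

P8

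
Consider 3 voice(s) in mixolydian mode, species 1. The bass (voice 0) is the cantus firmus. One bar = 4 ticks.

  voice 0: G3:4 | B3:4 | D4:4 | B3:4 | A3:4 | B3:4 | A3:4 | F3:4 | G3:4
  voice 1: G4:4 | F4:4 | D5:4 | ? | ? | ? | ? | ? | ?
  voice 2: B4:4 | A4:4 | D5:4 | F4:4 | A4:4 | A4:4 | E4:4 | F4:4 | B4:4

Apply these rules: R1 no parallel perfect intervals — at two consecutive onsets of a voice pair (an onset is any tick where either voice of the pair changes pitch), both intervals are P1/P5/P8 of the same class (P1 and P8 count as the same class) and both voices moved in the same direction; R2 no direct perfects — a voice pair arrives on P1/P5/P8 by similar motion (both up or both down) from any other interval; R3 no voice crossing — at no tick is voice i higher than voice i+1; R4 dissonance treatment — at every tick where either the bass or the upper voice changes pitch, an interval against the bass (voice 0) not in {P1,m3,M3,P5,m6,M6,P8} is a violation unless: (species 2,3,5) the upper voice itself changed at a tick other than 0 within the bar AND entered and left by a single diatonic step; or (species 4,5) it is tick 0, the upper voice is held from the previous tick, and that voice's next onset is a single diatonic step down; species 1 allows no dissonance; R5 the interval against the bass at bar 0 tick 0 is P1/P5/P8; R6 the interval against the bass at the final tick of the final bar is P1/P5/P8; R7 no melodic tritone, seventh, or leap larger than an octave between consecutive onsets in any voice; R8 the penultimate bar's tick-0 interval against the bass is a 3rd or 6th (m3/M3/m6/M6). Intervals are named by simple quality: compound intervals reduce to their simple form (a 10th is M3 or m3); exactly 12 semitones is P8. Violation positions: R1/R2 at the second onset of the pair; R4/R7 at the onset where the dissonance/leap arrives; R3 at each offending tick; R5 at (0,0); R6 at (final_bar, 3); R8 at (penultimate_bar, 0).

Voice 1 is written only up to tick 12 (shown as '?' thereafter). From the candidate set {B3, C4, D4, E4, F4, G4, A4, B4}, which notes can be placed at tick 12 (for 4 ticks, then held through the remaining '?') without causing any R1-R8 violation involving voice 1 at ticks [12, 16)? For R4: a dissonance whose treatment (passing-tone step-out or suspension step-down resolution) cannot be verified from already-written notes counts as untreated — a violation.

{D4}

B3: violates R1,R7
C4: violates R4,R7
D4: legal
E4: violates R4,R7
F4: violates R1,R4
G4: violates R3
A4: violates R3,R4
B4: violates R1,R3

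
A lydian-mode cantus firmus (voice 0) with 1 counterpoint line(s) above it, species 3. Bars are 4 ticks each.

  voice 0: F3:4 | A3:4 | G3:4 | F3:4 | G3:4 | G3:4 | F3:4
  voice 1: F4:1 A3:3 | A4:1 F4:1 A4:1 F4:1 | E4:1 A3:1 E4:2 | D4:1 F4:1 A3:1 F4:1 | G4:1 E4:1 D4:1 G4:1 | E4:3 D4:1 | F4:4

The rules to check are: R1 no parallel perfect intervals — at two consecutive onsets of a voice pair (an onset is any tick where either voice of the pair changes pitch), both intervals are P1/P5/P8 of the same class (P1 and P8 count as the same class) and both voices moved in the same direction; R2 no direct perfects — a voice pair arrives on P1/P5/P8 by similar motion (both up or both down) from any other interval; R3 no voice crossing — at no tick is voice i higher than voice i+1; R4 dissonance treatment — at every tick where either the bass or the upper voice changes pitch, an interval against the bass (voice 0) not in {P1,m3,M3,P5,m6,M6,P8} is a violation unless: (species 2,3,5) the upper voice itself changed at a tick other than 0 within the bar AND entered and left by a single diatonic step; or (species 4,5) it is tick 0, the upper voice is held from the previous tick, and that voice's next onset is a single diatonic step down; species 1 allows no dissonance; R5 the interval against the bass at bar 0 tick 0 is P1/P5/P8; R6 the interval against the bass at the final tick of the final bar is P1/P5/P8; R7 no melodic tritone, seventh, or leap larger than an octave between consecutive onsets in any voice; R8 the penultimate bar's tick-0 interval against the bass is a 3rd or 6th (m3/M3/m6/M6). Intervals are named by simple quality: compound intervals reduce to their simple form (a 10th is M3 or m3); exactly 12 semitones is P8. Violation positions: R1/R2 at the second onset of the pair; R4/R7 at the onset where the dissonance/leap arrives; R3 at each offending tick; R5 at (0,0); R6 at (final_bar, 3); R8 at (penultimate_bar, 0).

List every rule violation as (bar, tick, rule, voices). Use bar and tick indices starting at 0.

(1, 0, R2, (0, 1))
(2, 1, R4, (0, 1))
(4, 0, R1, (0, 1))

bar 0: v0=F3 v1=F4 downbeat P8
bar 1: v0=A3 v1=A4 downbeat P8
bar 2: v0=G3 v1=E4 downbeat M6
bar 3: v0=F3 v1=D4 downbeat M6
bar 4: v0=G3 v1=G4 downbeat P8
bar 5: v0=G3 v1=E4 downbeat M6
bar 6: v0=F3 v1=F4 downbeat P8
  -> R2 @ bar 1 tick 0 v(0, 1): F3/A3 M3 -> A3/A4 P8 similar
  -> R4 @ bar 2 tick 1 v(0, 1): G3/A3 M2 untreated
  -> R1 @ bar 4 tick 0 v(0, 1): F3/F4 P8 -> G3/G4 P8 similar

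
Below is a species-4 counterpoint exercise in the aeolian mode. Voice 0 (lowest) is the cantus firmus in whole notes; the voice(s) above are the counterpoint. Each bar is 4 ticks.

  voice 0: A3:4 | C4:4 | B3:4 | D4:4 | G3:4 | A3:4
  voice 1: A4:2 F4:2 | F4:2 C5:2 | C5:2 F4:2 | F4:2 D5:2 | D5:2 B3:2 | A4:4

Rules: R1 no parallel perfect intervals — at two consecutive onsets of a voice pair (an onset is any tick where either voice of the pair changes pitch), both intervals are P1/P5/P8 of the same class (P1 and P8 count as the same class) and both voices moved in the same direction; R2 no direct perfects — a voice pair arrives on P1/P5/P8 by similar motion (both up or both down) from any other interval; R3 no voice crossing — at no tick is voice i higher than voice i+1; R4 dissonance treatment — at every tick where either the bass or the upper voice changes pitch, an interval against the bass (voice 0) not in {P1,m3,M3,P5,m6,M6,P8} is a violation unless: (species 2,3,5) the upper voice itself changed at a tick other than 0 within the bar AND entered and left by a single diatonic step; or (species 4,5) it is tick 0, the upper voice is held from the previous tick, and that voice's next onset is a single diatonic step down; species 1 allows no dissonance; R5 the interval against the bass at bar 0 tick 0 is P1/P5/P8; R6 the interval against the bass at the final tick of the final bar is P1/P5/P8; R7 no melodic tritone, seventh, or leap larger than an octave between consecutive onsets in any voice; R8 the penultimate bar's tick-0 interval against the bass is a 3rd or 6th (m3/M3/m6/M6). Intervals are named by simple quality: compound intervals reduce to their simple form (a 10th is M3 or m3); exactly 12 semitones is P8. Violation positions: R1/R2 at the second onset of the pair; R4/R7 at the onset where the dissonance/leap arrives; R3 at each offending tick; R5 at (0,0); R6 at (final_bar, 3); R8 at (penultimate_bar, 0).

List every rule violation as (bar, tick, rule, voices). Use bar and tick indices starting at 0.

bar 0: v0=A3 v1=A4 downbeat P8
bar 1: v0=C4 v1=F4 downbeat P4
bar 2: v0=B3 v1=C5 downbeat m2
bar 3: v0=D4 v1=F4 downbeat m3
bar 4: v0=G3 v1=D5 downbeat P5
bar 5: v0=A3 v1=A4 downbeat P8
  -> R4 @ bar 1 tick 0 v(0, 1): C4/F4 P4 untreated
  -> R4 @ bar 2 tick 0 v(0, 1): B3/C5 m2 untreated
  -> R4 @ bar 2 tick 2 v(0, 1): B3/F4 TT untreated
  -> R8 @ bar 4 tick 0 v(0, 1): penult P5 not 3rd/6th
  -> R7 @ bar 4 tick 2 v(1,): D5->B3 leap 15st
  -> R2 @ bar 5 tick 0 v(0, 1): G3/B3 M3 -> A3/A4 P8 similar
  -> R7 @ bar 5 tick 0 v(1,): B3->A4 leap 10st

(1, 0, R4, (0, 1))
(2, 0, R4, (0, 1))
(2, 2, R4, (0, 1))
(4, 0, R8, (0, 1))
(4, 2, R7, (1,))
(5, 0, R2, (0, 1))
(5, 0, R7, (1,))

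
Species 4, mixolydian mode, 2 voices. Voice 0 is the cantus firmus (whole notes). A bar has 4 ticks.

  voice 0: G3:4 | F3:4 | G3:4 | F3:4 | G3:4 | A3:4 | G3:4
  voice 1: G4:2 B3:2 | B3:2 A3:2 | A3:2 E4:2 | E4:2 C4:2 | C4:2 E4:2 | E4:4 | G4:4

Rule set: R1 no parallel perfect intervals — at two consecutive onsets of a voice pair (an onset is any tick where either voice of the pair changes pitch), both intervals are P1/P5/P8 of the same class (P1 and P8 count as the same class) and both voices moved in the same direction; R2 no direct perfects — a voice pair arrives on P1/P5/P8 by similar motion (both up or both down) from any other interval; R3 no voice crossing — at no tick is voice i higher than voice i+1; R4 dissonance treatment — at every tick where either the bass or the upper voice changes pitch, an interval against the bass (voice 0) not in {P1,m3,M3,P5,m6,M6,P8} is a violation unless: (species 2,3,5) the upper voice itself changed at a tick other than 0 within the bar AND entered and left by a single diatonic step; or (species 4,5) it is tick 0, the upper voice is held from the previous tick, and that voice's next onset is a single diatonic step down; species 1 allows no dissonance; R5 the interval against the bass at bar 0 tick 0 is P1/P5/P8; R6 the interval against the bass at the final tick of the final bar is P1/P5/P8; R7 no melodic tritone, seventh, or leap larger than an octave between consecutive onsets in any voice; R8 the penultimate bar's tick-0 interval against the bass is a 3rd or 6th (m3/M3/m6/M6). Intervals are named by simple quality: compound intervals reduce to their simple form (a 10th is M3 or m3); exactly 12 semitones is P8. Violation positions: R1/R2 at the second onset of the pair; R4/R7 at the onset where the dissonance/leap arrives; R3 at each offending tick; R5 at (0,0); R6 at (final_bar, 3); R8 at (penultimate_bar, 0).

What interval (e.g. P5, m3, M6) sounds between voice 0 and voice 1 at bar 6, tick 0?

voice 0=G3 voice 1=G4 -> P8

P8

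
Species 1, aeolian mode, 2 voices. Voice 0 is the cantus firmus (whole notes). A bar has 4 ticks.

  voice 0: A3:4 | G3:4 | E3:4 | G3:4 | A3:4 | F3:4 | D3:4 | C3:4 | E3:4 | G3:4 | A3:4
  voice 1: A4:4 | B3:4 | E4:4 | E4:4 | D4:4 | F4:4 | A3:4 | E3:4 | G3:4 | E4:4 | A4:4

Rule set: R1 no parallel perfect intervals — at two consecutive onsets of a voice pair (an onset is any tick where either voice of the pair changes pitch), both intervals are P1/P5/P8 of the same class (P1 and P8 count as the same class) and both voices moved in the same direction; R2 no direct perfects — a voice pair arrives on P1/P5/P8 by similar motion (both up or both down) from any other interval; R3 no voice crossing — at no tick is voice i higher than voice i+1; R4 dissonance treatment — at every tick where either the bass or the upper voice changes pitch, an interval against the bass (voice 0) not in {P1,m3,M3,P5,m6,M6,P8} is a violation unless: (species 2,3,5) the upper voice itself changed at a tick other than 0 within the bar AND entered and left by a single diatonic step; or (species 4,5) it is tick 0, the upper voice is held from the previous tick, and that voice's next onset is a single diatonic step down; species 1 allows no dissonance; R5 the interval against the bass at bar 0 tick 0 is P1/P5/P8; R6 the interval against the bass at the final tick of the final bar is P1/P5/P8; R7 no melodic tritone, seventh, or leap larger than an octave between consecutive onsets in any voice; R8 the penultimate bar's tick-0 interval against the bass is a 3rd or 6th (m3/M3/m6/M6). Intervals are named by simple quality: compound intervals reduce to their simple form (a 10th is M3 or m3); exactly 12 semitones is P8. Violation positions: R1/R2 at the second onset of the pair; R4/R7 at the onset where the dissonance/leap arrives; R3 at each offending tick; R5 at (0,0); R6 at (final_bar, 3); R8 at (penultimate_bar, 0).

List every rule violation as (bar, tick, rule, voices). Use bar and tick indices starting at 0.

bar 0: v0=A3 v1=A4 downbeat P8
bar 1: v0=G3 v1=B3 downbeat M3
bar 2: v0=E3 v1=E4 downbeat P8
bar 3: v0=G3 v1=E4 downbeat M6
bar 4: v0=A3 v1=D4 downbeat P4
bar 5: v0=F3 v1=F4 downbeat P8
bar 6: v0=D3 v1=A3 downbeat P5
bar 7: v0=C3 v1=E3 downbeat M3
bar 8: v0=E3 v1=G3 downbeat m3
bar 9: v0=G3 v1=E4 downbeat M6
bar 10: v0=A3 v1=A4 downbeat P8
  -> R7 @ bar 1 tick 0 v(1,): A4->B3 leap 10st
  -> R4 @ bar 4 tick 0 v(0, 1): A3/D4 P4 untreated
  -> R2 @ bar 6 tick 0 v(0, 1): F3/F4 P8 -> D3/A3 P5 similar
  -> R2 @ bar 10 tick 0 v(0, 1): G3/E4 M6 -> A3/A4 P8 similar

(1, 0, R7, (1,))
(4, 0, R4, (0, 1))
(6, 0, R2, (0, 1))
(10, 0, R2, (0, 1))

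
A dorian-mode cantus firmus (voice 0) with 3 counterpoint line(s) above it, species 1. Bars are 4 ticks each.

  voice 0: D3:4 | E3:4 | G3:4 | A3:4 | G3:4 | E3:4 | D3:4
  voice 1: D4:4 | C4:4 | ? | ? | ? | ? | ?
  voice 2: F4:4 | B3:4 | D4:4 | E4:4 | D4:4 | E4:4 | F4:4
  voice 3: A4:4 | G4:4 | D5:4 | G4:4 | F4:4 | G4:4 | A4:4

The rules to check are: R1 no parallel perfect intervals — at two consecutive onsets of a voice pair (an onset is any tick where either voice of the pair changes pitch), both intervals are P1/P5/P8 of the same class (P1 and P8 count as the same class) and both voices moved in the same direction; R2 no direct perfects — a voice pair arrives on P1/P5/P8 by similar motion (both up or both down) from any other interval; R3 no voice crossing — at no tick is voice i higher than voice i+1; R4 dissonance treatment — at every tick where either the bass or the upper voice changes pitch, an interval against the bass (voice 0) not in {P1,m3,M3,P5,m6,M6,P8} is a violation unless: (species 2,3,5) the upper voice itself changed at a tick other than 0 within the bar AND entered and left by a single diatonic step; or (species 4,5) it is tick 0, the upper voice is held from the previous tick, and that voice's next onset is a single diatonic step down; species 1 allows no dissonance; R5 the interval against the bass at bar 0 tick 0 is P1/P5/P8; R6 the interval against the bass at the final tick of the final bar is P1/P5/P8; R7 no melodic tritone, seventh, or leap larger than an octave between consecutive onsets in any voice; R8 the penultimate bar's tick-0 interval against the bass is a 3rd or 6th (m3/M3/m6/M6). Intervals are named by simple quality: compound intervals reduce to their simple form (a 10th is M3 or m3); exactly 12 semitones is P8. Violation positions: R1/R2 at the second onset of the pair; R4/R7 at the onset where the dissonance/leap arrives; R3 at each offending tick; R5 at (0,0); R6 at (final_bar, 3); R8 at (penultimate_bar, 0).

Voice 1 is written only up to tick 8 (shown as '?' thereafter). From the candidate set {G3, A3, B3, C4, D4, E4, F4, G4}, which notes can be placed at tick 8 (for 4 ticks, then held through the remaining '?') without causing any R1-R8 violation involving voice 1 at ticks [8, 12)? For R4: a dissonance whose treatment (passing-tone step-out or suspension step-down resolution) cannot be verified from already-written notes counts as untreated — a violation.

G3: legal
A3: violates R4
B3: legal
C4: violates R4
D4: violates R2
E4: violates R3
F4: violates R3,R4
G4: violates R1,R2,R3

{B3, G3}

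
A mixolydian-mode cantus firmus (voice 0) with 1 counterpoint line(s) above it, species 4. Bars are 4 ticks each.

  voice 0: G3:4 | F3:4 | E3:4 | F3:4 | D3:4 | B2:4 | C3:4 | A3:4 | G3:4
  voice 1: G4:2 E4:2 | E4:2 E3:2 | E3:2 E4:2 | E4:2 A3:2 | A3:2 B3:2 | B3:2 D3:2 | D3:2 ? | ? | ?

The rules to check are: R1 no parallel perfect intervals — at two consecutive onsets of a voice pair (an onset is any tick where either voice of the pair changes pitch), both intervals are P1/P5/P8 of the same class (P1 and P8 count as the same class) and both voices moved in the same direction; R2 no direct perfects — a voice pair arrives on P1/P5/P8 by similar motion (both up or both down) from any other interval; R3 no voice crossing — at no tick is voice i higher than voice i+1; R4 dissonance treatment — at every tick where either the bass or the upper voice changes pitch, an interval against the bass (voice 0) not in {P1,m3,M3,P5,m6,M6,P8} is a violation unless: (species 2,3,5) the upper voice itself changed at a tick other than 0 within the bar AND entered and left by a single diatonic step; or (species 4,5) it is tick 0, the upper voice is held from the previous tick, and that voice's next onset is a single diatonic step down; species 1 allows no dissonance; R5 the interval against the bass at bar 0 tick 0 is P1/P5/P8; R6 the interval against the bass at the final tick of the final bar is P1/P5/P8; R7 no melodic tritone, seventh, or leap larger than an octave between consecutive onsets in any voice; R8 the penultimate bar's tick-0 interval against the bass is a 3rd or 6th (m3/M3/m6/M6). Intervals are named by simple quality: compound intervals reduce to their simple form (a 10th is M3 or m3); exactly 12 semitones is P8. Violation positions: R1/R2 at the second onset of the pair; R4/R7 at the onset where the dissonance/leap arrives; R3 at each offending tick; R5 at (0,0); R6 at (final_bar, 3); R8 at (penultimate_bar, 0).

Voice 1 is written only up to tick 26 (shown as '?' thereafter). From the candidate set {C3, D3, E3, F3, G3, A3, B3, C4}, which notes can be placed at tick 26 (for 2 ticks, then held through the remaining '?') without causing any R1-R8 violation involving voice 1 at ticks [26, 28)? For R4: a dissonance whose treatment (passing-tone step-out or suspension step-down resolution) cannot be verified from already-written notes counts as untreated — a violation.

{A3, C3, D3, E3, G3}

C3: legal
D3: legal
E3: legal
F3: violates R4
G3: legal
A3: legal
B3: violates R4
C4: violates R7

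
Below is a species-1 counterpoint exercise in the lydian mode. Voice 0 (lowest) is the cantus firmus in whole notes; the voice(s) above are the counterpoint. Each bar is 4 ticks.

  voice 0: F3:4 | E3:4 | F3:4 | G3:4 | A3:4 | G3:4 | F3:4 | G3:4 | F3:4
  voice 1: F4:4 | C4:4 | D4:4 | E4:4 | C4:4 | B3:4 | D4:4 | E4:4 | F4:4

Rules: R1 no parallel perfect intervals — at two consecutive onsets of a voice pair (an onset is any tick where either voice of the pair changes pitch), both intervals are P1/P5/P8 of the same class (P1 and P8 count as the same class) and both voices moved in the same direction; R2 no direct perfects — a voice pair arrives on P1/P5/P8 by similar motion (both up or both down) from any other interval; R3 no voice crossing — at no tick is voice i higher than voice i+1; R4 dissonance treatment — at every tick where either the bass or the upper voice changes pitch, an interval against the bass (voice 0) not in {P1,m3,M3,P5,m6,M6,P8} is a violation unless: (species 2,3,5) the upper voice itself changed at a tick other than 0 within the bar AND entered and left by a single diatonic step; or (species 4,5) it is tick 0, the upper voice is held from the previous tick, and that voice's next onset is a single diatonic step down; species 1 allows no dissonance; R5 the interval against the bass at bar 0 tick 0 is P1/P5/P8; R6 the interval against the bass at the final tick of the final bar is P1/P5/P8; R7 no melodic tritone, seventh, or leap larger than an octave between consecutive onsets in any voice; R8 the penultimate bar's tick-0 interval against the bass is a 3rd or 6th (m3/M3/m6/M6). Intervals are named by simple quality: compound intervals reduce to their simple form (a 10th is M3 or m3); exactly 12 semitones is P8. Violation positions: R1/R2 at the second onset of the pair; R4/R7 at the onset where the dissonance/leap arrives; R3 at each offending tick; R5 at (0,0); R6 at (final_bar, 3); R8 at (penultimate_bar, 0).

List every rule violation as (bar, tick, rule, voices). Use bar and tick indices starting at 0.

No violations across 9 bars (F3..F3 vs F4..F4).

bar 0: v0=F3 v1=F4 downbeat P8
bar 1: v0=E3 v1=C4 downbeat m6
bar 2: v0=F3 v1=D4 downbeat M6
bar 3: v0=G3 v1=E4 downbeat M6
bar 4: v0=A3 v1=C4 downbeat m3
bar 5: v0=G3 v1=B3 downbeat M3
bar 6: v0=F3 v1=D4 downbeat M6
bar 7: v0=G3 v1=E4 downbeat M6
bar 8: v0=F3 v1=F4 downbeat P8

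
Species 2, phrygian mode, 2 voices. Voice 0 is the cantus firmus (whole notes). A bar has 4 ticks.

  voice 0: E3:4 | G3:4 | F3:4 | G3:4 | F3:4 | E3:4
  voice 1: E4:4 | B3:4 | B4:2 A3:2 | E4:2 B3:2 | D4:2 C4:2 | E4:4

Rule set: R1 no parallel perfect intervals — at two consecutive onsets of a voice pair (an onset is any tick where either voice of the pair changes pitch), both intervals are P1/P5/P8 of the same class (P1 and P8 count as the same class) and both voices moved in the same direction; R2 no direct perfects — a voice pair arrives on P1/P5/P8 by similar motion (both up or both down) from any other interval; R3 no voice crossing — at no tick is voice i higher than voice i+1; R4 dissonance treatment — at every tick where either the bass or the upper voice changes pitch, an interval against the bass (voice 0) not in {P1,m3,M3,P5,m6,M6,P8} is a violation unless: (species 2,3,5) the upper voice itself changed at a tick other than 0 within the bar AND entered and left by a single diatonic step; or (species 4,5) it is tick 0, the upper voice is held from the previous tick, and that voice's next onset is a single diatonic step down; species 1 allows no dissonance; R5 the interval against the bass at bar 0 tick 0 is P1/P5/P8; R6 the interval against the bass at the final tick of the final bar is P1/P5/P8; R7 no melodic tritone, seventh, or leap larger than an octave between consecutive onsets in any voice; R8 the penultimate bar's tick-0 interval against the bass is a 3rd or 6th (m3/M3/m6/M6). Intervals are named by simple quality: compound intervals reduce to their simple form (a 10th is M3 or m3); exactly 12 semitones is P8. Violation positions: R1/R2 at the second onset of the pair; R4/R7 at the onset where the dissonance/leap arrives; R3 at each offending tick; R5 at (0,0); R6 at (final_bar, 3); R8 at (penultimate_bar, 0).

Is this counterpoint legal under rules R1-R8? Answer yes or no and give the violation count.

bar 0: v0=E3 v1=E4 (P8)
bar 1: v0=G3 v1=B3 (M3)
bar 2: v0=F3 v1=B4 (TT)
bar 3: v0=G3 v1=E4 (M6)
bar 4: v0=F3 v1=D4 (M6)
bar 5: v0=E3 v1=E4 (P8)
  R4 @ bar2.0: F3/B4 TT untreated
  R7 @ bar2.2: B4->A3 leap 14st

No (2 violations)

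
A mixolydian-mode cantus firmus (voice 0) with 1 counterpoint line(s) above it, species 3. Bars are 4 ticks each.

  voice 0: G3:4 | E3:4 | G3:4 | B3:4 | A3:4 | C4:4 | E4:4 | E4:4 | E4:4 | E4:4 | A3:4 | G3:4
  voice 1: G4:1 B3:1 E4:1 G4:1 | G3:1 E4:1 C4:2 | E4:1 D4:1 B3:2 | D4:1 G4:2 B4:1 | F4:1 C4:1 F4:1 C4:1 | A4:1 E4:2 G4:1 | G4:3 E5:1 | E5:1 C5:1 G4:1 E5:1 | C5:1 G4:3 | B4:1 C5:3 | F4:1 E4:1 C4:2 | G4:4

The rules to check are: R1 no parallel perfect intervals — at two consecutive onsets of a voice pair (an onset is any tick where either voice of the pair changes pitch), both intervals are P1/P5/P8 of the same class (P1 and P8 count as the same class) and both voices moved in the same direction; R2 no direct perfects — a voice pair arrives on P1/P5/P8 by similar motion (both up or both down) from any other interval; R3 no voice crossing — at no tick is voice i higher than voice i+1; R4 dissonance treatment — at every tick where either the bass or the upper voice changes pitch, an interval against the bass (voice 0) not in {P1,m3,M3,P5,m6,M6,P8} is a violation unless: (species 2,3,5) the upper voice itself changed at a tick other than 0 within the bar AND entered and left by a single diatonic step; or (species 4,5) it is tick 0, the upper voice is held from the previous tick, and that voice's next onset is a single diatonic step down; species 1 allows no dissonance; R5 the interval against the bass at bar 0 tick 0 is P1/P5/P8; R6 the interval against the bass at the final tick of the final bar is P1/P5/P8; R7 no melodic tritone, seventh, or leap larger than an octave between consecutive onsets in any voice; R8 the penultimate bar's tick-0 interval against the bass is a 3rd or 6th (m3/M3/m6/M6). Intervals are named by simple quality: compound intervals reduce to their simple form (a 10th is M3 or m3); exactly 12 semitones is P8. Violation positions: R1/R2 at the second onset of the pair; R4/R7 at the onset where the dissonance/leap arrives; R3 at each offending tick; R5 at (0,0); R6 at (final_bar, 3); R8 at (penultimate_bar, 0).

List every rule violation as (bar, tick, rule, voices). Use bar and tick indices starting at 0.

(4, 0, R7, (1,))

bar 0: v0=G3 v1=G4 downbeat P8
bar 1: v0=E3 v1=G3 downbeat m3
bar 2: v0=G3 v1=E4 downbeat M6
bar 3: v0=B3 v1=D4 downbeat m3
bar 4: v0=A3 v1=F4 downbeat m6
bar 5: v0=C4 v1=A4 downbeat M6
bar 6: v0=E4 v1=G4 downbeat m3
bar 7: v0=E4 v1=E5 downbeat P8
bar 8: v0=E4 v1=C5 downbeat m6
bar 9: v0=E4 v1=B4 downbeat P5
bar 10: v0=A3 v1=F4 downbeat m6
bar 11: v0=G3 v1=G4 downbeat P8
  -> R7 @ bar 4 tick 0 v(1,): B4->F4 leap 6st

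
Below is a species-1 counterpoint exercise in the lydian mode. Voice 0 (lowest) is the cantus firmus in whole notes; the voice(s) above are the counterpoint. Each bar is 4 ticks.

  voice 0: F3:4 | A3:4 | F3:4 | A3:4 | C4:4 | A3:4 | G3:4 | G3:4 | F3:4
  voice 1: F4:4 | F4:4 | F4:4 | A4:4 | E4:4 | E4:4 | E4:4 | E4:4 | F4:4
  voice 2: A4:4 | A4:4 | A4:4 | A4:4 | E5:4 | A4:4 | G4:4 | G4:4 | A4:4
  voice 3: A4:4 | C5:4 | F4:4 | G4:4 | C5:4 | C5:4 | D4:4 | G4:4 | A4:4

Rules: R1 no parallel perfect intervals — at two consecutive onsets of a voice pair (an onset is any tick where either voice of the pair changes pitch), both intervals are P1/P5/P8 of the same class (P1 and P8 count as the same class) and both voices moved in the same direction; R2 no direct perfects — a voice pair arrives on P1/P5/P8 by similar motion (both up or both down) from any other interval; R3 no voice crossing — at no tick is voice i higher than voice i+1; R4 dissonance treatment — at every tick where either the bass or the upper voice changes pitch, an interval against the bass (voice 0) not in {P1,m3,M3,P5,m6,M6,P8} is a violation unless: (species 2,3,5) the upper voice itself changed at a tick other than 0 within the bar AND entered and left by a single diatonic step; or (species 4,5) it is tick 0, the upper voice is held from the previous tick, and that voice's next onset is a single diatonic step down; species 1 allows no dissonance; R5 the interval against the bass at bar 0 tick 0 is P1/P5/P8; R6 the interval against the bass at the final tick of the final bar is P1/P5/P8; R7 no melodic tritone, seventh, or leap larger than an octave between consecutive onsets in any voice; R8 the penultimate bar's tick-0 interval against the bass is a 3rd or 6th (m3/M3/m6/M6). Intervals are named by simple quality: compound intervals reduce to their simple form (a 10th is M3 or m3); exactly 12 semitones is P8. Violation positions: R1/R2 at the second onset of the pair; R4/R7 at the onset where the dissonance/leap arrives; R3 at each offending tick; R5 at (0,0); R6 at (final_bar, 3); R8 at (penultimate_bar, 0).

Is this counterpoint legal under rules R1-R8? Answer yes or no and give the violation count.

bar 0: v0=F3 v1=F4 v2=A4 v3=A4 (M3)
bar 1: v0=A3 v1=F4 v2=A4 v3=C5 (m3)
bar 2: v0=F3 v1=F4 v2=A4 v3=F4 (P8)
bar 3: v0=A3 v1=A4 v2=A4 v3=G4 (m7)
bar 4: v0=C4 v1=E4 v2=E5 v3=C5 (P8)
bar 5: v0=A3 v1=E4 v2=A4 v3=C5 (m3)
bar 6: v0=G3 v1=E4 v2=G4 v3=D4 (P5)
bar 7: v0=G3 v1=E4 v2=G4 v3=G4 (P8)
bar 8: v0=F3 v1=F4 v2=A4 v3=A4 (M3)
  R5 @ bar0.0: opens on M3
  R5 @ bar0.0: opens on M3
  R2 @ bar2.0: A3/C5 m3 -> F3/F4 P8 similar
  R3 @ bar2.0: A4 above F4
  R3 @ bar2.1: A4 above F4
  R3 @ bar2.2: A4 above F4
  R3 @ bar2.3: A4 above F4
  R1 @ bar3.0: F3/F4 P8 -> A3/A4 P8 similar
  R3 @ bar3.0: A4 above G4
  R4 @ bar3.0: A3/G4 m7 untreated
  R3 @ bar3.1: A4 above G4
  R3 @ bar3.2: A4 above G4
  R3 @ bar3.3: A4 above G4
  R2 @ bar4.0: A3/G4 m7 -> C4/C5 P8 similar
  R3 @ bar4.0: E5 above C5
  R3 @ bar4.1: E5 above C5
  R3 @ bar4.2: E5 above C5
  R3 @ bar4.3: E5 above C5
  R2 @ bar5.0: C4/E5 M3 -> A3/A4 P8 similar
  R1 @ bar6.0: A3/A4 P8 -> G3/G4 P8 similar
  R2 @ bar6.0: A3/C5 m3 -> G3/D4 P5 similar
  R3 @ bar6.0: G4 above D4
  R7 @ bar6.0: C5->D4 leap 10st
  R3 @ bar6.1: G4 above D4
  R3 @ bar6.2: G4 above D4
  R3 @ bar6.3: G4 above D4
  R8 @ bar7.0: penult P8 not 3rd/6th
  R8 @ bar7.0: penult P8 not 3rd/6th
  R1 @ bar8.0: G4/G4 P1 -> A4/A4 P1 similar
  R6 @ bar8.3: closes on M3
  R6 @ bar8.3: closes on M3

No (31 violations)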